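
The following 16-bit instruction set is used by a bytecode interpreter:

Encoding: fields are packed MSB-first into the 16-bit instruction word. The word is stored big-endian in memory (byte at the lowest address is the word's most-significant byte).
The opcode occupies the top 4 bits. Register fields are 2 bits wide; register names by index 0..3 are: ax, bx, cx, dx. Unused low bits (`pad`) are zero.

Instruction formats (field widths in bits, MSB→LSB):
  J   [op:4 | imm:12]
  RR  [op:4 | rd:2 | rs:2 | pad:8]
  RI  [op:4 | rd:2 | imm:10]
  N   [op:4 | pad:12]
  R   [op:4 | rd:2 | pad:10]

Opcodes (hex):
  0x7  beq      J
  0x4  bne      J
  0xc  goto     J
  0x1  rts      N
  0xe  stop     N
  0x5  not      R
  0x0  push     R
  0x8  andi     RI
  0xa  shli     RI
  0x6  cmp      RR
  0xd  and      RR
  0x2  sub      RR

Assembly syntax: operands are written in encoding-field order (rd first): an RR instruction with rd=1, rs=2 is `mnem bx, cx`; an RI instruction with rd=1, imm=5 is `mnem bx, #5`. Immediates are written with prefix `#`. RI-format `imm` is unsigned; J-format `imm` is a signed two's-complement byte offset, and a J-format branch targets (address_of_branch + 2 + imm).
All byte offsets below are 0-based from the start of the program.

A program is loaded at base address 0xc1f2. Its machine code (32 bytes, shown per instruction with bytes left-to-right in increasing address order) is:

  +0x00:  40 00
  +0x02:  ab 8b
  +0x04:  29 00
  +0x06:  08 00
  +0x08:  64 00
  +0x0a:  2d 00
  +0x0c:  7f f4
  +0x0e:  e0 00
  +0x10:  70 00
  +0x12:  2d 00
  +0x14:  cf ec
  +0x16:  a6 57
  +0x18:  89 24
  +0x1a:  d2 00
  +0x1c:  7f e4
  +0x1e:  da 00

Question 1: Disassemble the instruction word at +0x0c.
beq #-12

+0x0c: 7f f4 ⇒ word 0x7ff4 (big)
  op=0x7ff4>>12=0x7 ⇒ beq (J)
  imm: (w>>0)&0xfff=0xff4 (s12→-12) → #-12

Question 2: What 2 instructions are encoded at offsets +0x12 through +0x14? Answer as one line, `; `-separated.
sub dx, bx; goto #-20

+0x12: 2d 00 ⇒ word 0x2d00 (big)
  top 4b → 0x2 → sub [RR]
  rd: (w>>10)&0x3=0x3 → dx
  rs: (w>>8)&0x3=0x1 → bx
+0x14: cf ec ⇒ word 0xcfec (big)
  top 4b → 0xc → goto [J]
  imm: (w>>0)&0xfff=0xfec (s12→-20) → #-20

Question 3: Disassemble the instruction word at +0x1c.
@+1c  big-endian(7f e4) = 0x7fe4
  top 4b → 0x7 → beq [J]
  imm@[11:0]=0xfe4 (s12→-28) ⇒ #-28

beq #-28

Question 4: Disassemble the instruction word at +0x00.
off 0x00: read 40 00 as big → 0x4000
  op=0x4000>>12=0x4 ⇒ bne (J)
  imm@[11:0]=0x0 ⇒ #0

bne #0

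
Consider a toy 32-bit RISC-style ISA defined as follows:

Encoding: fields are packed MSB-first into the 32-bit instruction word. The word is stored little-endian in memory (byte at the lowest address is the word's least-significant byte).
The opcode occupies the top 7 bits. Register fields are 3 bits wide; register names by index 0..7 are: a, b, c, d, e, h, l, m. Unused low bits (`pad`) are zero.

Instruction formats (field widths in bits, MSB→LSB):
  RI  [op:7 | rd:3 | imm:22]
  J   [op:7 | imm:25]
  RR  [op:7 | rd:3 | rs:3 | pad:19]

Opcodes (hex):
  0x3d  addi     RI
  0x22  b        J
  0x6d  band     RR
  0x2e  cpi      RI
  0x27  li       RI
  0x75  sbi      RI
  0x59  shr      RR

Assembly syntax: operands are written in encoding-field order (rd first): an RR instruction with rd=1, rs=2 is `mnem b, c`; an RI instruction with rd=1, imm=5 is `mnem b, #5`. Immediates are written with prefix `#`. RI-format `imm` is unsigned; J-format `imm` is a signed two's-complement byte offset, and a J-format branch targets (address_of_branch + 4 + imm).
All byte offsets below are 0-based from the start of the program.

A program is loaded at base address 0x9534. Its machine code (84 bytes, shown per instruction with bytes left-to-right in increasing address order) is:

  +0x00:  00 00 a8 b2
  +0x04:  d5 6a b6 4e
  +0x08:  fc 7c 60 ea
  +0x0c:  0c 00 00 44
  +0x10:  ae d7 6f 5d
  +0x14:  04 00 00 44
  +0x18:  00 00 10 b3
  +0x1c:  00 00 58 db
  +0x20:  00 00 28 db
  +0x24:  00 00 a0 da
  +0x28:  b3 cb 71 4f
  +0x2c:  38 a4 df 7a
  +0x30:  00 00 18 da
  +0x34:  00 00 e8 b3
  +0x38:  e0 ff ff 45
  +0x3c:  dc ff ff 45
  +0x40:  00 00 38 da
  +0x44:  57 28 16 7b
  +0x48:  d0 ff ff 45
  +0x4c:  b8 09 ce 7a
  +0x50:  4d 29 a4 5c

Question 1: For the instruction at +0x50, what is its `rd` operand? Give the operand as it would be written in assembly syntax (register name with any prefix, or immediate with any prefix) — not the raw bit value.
c

off 0x50: read 4d 29 a4 5c as little → 0x5ca4294d
  top 7b → 0x2e → cpi [RI]
  rd: (w>>22)&0x7=0x2 → c
  imm: (w>>0)&0x3fffff=0x24294d → #2369869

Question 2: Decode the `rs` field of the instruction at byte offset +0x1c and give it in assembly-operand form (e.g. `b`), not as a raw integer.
d

+0x1c: 00 00 58 db ⇒ word 0xdb580000 (little)
  opcode bits[31:25]=0x6d: band/RR
  rd: (w>>22)&0x7=0x5 → h
  rs: (w>>19)&0x7=0x3 → d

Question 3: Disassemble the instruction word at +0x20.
off 0x20: read 00 00 28 db as little → 0xdb280000
  opcode bits[31:25]=0x6d: band/RR
  [24:22] rd=4 = e
  [21:19] rs=5 = h

band e, h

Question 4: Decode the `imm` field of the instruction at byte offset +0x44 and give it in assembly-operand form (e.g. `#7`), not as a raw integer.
+0x44: 57 28 16 7b ⇒ word 0x7b162857 (little)
  op=0x7b162857>>25=0x3d ⇒ addi (RI)
  rd: (w>>22)&0x7=0x4 → e
  imm: (w>>0)&0x3fffff=0x162857 → #1452119

#1452119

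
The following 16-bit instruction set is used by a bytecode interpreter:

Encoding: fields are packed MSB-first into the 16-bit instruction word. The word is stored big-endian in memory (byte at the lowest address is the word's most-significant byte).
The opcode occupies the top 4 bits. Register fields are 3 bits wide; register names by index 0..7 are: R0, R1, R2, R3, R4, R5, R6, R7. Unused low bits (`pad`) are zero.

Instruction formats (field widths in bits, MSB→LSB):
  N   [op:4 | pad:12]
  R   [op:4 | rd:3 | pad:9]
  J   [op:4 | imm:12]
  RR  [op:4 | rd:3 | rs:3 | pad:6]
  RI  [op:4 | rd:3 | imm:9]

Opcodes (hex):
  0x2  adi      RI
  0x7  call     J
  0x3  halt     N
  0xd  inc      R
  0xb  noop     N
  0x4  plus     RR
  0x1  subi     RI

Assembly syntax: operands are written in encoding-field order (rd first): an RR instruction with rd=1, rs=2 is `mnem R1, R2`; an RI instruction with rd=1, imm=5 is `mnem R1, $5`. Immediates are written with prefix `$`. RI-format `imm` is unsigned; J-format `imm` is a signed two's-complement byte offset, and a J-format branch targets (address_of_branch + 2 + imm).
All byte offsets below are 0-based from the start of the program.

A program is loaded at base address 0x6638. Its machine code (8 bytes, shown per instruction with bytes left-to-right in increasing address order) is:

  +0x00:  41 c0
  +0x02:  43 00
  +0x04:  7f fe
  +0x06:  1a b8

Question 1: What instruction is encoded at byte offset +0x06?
@+06  big-endian(1a b8) = 0x1ab8
  opcode bits[15:12]=0x1: subi/RI
  [11:9] rd=5 = R5
  [8:0] imm=184 = $184

subi R5, $184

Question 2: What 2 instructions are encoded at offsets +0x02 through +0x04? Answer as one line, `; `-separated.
+0x02: 43 00 ⇒ word 0x4300 (big)
  opcode bits[15:12]=0x4: plus/RR
  rd: (w>>9)&0x7=0x1 → R1
  rs: (w>>6)&0x7=0x4 → R4
+0x04: 7f fe ⇒ word 0x7ffe (big)
  opcode bits[15:12]=0x7: call/J
  imm: (w>>0)&0xfff=0xffe (s12→-2) → $-2

plus R1, R4; call $-2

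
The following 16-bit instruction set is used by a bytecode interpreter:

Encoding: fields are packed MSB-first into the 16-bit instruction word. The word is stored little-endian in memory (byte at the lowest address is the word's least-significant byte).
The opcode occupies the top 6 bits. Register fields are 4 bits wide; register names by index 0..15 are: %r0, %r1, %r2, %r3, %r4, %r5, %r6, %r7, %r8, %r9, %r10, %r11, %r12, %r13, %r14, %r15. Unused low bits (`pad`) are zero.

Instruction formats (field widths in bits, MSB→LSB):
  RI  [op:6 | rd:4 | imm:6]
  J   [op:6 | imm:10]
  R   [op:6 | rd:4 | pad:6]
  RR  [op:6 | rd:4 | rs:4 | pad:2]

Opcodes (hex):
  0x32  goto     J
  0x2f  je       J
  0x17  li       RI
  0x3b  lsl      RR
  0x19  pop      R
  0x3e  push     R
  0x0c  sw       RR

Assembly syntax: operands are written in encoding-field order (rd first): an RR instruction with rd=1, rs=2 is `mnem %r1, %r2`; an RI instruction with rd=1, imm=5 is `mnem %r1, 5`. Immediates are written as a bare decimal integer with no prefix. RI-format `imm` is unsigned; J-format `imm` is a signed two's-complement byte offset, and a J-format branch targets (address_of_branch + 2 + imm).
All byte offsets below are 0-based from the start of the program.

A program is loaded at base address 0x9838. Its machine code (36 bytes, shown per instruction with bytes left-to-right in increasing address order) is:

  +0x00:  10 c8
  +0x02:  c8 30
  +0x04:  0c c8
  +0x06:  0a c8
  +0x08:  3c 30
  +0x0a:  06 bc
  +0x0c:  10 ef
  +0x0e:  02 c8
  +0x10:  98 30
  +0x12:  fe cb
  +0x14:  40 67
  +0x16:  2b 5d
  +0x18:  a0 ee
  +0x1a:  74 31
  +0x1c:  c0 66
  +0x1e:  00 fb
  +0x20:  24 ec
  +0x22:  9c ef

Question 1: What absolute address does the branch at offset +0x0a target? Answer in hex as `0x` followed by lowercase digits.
0x984a

@+0a  little-endian(06 bc) = 0xbc06
  opcode bits[15:10]=0x2f: je/J
  [9:0] imm=6 = 6
  target = base 0x9838 + off 0x0a + 2 + imm 6 = 0x984a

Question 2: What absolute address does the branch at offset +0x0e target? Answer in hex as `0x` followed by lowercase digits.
0x984a

[0e] 02 c8 → 0xc802
  top 6b → 0x32 → goto [J]
  imm: (w>>0)&0x3ff=0x2 → 2
  target = base 0x9838 + off 0x0e + 2 + imm 2 = 0x984a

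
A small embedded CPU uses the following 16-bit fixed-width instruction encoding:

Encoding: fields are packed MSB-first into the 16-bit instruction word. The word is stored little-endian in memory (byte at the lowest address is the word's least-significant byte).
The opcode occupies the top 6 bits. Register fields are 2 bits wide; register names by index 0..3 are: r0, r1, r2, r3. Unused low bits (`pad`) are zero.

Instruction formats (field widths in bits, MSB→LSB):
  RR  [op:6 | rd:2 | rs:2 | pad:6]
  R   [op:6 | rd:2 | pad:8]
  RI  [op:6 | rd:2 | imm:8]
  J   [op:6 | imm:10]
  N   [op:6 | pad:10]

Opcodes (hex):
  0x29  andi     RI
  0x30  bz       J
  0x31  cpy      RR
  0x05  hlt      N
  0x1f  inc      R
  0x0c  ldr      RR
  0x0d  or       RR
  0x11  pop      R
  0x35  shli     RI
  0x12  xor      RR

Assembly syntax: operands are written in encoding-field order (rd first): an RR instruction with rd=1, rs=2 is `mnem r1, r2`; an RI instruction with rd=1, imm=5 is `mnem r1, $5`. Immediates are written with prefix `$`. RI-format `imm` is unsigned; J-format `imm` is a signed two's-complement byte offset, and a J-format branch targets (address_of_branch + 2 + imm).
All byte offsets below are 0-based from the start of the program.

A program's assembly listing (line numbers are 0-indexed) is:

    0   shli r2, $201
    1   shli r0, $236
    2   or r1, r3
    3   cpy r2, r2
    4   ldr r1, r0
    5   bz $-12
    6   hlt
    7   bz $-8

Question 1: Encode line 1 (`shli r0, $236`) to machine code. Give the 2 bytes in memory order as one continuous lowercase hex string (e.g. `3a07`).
ecd4

1. shli fields op=0x35:6|rd=0:2|imm=236:8 → word d4ech → ec d4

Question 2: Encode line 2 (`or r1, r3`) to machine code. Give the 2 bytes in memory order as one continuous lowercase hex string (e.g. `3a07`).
L2: or op=0xd:6|rd=1:2|rs=3:2|pad=0:6 ⇒ 0x35c0 ⇒ little c0 35

c035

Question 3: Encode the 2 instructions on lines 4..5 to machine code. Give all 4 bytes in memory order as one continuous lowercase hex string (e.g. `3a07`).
line 4 (ldr): pack op=0xc:6|rd=1:2|rs=0:2|pad=0:6 = 0x3100; little→ 00 31
line 5 (bz): pack op=0x30:6|imm=-12:10 = 0xc3f4; little→ f4 c3

0031f4c3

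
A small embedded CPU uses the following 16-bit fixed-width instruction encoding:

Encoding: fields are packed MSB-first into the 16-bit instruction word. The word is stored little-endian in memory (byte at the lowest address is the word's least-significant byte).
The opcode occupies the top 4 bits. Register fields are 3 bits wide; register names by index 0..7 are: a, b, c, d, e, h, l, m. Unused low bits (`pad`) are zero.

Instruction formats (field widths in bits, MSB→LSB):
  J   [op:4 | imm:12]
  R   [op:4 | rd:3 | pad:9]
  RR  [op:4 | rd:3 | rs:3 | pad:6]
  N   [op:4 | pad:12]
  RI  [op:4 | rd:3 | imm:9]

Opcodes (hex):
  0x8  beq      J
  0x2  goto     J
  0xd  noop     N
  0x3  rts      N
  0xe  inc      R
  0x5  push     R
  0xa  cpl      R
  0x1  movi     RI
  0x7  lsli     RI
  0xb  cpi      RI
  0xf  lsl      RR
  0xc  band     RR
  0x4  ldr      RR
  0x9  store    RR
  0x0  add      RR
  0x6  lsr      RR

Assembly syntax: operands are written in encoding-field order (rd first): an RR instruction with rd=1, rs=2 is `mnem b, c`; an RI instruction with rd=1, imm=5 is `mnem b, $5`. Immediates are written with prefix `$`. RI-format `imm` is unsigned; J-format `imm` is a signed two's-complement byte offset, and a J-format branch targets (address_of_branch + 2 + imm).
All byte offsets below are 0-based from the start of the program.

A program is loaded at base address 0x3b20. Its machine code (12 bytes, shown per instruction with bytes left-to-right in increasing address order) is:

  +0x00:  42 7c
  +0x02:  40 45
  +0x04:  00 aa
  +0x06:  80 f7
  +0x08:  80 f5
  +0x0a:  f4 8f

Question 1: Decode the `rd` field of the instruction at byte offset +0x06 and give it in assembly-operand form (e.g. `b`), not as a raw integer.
off 0x06: read 80 f7 as little → 0xf780
  op=0xf780>>12=0xf ⇒ lsl (RR)
  rd@[11:9]=0x3 ⇒ d
  rs@[8:6]=0x6 ⇒ l

d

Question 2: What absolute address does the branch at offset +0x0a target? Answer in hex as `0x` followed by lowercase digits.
0x3b20

@+0a  little-endian(f4 8f) = 0x8ff4
  top 4b → 0x8 → beq [J]
  [11:0] imm=4084 (s12→-12) = $-12
  target = base 0x3b20 + off 0x0a + 2 + imm -12 = 0x3b20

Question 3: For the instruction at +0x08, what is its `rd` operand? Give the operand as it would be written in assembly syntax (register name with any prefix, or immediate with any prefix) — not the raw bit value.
c

@+08  little-endian(80 f5) = 0xf580
  op=0xf580>>12=0xf ⇒ lsl (RR)
  rd@[11:9]=0x2 ⇒ c
  rs@[8:6]=0x6 ⇒ l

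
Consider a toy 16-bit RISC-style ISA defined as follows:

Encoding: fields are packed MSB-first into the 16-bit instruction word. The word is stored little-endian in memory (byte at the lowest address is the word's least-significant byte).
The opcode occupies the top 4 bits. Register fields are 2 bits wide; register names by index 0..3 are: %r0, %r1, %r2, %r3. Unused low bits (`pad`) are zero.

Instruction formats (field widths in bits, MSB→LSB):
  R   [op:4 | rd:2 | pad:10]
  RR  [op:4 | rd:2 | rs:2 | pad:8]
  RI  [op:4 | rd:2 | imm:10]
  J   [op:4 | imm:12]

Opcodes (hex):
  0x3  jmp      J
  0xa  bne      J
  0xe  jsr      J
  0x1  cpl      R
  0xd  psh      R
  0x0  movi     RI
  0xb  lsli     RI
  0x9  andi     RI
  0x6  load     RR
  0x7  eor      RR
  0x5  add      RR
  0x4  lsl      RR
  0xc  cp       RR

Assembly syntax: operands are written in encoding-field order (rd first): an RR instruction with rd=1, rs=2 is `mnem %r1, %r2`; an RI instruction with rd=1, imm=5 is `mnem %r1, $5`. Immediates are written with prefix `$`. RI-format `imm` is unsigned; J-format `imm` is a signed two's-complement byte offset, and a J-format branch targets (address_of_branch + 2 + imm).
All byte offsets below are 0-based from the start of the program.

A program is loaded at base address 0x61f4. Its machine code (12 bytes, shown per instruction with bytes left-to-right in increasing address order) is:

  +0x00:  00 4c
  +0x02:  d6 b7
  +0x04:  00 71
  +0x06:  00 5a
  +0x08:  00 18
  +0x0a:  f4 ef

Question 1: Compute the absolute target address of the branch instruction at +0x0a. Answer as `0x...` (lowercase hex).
[0a] f4 ef → 0xeff4
  op=0xeff4>>12=0xe ⇒ jsr (J)
  imm@[11:0]=0xff4 (s12→-12) ⇒ $-12
  target = base 0x61f4 + off 0x0a + 2 + imm -12 = 0x61f4

0x61f4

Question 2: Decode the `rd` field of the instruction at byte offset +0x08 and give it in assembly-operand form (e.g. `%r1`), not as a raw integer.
[08] 00 18 → 0x1800
  opcode bits[15:12]=0x1: cpl/R
  [11:10] rd=2 = %r2

%r2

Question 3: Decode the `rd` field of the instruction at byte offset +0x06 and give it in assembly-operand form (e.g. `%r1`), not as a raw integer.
%r2

off 0x06: read 00 5a as little → 0x5a00
  opcode bits[15:12]=0x5: add/RR
  rd@[11:10]=0x2 ⇒ %r2
  rs@[9:8]=0x2 ⇒ %r2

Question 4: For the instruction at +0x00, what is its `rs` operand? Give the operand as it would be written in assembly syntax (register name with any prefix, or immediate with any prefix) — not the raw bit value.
%r0

[00] 00 4c → 0x4c00
  opcode bits[15:12]=0x4: lsl/RR
  rd: (w>>10)&0x3=0x3 → %r3
  rs: (w>>8)&0x3=0x0 → %r0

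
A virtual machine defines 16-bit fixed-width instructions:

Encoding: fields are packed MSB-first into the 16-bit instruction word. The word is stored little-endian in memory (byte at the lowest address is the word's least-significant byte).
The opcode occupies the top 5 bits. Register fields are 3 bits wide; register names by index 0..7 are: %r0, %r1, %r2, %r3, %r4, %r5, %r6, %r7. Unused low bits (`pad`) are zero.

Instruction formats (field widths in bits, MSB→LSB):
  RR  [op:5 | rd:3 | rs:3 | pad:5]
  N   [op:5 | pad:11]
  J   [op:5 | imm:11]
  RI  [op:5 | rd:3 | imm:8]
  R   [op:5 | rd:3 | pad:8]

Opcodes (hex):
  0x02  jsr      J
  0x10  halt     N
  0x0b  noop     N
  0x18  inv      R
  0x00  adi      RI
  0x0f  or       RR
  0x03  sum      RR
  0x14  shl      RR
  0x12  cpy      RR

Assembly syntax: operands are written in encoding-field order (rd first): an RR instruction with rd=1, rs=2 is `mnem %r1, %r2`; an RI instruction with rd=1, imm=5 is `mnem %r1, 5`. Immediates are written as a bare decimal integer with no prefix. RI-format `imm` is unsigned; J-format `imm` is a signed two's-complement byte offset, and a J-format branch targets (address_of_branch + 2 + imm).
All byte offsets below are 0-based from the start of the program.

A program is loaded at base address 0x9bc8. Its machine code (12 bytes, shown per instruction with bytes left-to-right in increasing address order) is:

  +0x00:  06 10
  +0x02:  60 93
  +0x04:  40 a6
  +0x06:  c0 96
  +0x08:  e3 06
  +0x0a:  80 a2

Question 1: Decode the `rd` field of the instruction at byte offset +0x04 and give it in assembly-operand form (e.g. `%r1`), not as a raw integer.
[04] 40 a6 → 0xa640
  opcode bits[15:11]=0x14: shl/RR
  rd: (w>>8)&0x7=0x6 → %r6
  rs: (w>>5)&0x7=0x2 → %r2

%r6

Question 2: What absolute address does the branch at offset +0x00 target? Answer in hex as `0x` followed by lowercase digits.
+0x00: 06 10 ⇒ word 0x1006 (little)
  opcode bits[15:11]=0x2: jsr/J
  imm@[10:0]=0x6 ⇒ 6
  target = base 0x9bc8 + off 0x00 + 2 + imm 6 = 0x9bd0

0x9bd0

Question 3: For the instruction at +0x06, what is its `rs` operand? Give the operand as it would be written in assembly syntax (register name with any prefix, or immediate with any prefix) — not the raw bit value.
off 0x06: read c0 96 as little → 0x96c0
  op=0x96c0>>11=0x12 ⇒ cpy (RR)
  rd: (w>>8)&0x7=0x6 → %r6
  rs: (w>>5)&0x7=0x6 → %r6

%r6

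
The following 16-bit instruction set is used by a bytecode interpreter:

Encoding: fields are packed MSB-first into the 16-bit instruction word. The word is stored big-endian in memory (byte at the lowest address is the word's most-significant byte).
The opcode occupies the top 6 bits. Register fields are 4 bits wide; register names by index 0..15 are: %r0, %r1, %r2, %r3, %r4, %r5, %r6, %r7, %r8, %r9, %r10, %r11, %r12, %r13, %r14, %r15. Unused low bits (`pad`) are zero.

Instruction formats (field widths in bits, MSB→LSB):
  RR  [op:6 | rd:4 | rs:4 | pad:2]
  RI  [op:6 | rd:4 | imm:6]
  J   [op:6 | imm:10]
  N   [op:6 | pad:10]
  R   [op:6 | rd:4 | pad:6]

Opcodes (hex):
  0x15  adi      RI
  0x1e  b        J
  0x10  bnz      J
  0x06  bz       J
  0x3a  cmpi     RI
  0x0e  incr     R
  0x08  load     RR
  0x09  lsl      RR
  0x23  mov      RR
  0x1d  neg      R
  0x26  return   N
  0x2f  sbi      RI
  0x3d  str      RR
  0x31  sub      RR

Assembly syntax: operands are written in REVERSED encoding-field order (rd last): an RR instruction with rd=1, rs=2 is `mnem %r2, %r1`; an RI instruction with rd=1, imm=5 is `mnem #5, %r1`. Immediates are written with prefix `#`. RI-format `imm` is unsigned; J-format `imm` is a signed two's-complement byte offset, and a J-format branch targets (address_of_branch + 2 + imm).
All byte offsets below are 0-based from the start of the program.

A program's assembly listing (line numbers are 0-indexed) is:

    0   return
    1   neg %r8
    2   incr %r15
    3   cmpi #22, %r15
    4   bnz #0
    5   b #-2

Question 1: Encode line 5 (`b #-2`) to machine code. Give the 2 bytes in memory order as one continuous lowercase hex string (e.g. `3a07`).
7bfe

L5: b op=0x1e:6|imm=-2:10 ⇒ 0x7bfe ⇒ big 7b fe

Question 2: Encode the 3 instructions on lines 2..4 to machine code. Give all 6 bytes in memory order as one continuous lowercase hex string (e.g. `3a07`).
L2: incr op=0xe:6|rd=15:4|pad=0:6 ⇒ 0x3bc0 ⇒ big 3b c0
L3: cmpi op=0x3a:6|rd=15:4|imm=22:6 ⇒ 0xebd6 ⇒ big eb d6
L4: bnz op=0x10:6|imm=0:10 ⇒ 0x4000 ⇒ big 40 00

3bc0ebd64000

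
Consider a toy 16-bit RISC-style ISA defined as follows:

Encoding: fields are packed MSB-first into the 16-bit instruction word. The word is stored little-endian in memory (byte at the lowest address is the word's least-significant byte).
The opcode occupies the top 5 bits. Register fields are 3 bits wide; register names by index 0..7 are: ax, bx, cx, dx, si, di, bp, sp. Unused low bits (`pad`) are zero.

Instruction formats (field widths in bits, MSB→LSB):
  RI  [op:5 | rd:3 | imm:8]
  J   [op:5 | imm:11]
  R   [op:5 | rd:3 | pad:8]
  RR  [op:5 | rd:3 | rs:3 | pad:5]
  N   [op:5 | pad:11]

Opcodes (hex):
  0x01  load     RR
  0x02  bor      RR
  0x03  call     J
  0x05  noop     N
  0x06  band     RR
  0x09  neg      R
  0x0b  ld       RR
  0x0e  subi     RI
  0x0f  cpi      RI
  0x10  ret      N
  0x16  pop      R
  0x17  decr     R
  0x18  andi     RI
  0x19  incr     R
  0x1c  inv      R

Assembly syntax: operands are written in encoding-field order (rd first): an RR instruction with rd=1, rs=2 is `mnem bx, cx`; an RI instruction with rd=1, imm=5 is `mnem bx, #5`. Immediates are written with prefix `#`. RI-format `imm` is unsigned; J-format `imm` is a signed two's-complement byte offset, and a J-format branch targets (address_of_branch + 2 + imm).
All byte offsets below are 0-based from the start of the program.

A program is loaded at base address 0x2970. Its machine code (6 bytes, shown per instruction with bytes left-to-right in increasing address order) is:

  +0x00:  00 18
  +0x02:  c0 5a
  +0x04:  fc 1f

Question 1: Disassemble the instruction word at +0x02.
ld cx, bp

+0x02: c0 5a ⇒ word 0x5ac0 (little)
  opcode bits[15:11]=0xb: ld/RR
  rd@[10:8]=0x2 ⇒ cx
  rs@[7:5]=0x6 ⇒ bp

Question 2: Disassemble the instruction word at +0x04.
@+04  little-endian(fc 1f) = 0x1ffc
  op=0x1ffc>>11=0x3 ⇒ call (J)
  imm: (w>>0)&0x7ff=0x7fc (s11→-4) → #-4

call #-4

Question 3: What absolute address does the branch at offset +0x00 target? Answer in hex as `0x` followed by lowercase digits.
[00] 00 18 → 0x1800
  top 5b → 0x3 → call [J]
  imm@[10:0]=0x0 ⇒ #0
  target = base 0x2970 + off 0x00 + 2 + imm 0 = 0x2972

0x2972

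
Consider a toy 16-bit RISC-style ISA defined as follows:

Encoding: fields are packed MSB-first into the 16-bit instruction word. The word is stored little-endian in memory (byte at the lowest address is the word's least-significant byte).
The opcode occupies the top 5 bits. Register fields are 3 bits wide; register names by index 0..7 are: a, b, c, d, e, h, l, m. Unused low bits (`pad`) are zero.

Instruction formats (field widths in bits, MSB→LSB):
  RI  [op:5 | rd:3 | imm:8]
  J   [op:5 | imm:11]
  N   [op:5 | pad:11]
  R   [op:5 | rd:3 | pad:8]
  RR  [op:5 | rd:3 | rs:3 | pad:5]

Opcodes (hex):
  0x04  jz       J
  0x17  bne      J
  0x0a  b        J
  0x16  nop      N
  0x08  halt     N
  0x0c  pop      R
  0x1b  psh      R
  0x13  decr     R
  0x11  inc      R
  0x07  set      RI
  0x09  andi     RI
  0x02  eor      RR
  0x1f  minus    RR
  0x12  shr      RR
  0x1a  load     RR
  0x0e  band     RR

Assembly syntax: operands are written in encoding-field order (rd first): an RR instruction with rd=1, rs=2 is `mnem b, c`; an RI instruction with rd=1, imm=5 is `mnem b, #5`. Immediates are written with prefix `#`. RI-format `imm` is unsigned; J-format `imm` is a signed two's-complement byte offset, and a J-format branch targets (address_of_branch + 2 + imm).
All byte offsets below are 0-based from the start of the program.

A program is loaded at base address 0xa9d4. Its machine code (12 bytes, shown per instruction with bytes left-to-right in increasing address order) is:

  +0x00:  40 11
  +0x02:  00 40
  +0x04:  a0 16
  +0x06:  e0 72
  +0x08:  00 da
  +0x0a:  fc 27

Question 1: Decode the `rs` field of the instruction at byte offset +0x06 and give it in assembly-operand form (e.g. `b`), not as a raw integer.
@+06  little-endian(e0 72) = 0x72e0
  top 5b → 0xe → band [RR]
  rd@[10:8]=0x2 ⇒ c
  rs@[7:5]=0x7 ⇒ m

m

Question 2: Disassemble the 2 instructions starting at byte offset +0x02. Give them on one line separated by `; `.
+0x02: 00 40 ⇒ word 0x4000 (little)
  top 5b → 0x8 → halt [N]
+0x04: a0 16 ⇒ word 0x16a0 (little)
  top 5b → 0x2 → eor [RR]
  [10:8] rd=6 = l
  [7:5] rs=5 = h

halt; eor l, h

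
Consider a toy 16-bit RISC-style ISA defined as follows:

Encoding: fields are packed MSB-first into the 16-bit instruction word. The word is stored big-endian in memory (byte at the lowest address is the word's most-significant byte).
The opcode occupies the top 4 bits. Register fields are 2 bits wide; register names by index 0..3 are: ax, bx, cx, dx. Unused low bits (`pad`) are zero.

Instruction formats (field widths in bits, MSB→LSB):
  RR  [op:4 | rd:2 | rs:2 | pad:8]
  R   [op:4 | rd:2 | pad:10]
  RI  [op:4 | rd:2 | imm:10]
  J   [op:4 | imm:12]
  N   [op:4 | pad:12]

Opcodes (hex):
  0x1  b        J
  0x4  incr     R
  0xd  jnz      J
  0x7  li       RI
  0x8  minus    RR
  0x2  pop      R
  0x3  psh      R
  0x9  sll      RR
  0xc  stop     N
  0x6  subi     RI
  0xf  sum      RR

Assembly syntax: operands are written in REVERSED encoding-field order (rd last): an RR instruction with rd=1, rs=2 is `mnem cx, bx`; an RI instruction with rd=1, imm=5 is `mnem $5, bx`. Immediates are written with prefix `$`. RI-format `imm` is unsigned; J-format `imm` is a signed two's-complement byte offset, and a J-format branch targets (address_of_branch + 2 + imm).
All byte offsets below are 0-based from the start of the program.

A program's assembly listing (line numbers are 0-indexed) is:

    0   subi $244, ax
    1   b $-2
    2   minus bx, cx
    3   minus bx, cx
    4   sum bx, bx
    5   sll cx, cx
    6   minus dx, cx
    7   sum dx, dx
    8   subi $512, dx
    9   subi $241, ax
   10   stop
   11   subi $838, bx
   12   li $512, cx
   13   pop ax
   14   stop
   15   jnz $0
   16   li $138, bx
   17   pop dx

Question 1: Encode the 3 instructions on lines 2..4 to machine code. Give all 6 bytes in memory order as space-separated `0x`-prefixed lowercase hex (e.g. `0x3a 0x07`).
0x89 0x00 0x89 0x00 0xf5 0x00

L2: minus op=0x8:4|rd=2:2|rs=1:2|pad=0:8 ⇒ 0x8900 ⇒ big 89 00
L3: minus op=0x8:4|rd=2:2|rs=1:2|pad=0:8 ⇒ 0x8900 ⇒ big 89 00
L4: sum op=0xf:4|rd=1:2|rs=1:2|pad=0:8 ⇒ 0xf500 ⇒ big f5 00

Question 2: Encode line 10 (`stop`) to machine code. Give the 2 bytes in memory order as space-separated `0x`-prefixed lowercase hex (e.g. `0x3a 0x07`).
10. stop fields op=0xc:4|pad=0:12 → word c000h → c0 00

0xc0 0x00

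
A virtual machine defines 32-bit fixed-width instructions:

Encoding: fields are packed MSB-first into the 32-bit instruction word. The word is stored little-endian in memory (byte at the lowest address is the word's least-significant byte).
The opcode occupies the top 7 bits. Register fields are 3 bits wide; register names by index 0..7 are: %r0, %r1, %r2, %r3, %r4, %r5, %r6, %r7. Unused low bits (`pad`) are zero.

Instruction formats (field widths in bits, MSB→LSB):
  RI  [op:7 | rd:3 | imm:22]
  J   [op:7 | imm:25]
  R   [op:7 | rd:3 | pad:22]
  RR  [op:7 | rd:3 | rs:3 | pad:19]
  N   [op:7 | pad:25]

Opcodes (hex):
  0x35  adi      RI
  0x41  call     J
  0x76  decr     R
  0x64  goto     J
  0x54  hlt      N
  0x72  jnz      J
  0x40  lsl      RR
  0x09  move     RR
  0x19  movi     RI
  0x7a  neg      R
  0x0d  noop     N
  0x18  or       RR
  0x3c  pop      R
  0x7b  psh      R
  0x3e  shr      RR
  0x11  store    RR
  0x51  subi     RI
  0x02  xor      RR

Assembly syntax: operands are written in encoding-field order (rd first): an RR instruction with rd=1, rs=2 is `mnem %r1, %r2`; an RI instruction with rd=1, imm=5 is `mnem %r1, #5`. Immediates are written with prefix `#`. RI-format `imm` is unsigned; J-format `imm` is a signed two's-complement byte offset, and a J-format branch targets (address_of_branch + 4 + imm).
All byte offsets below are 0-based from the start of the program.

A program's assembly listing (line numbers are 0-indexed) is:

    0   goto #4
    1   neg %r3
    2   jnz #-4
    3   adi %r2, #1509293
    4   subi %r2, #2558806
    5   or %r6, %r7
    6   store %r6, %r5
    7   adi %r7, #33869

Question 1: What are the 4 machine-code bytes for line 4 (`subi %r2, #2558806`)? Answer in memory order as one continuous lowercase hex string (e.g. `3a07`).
560ba7a2

L4: subi op=0x51:7|rd=2:3|imm=2558806:22 ⇒ 0xa2a70b56 ⇒ little 56 0b a7 a2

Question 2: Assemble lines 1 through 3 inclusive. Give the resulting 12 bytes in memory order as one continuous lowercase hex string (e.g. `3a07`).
0000c0f4fcffffe5ad07976a

1. neg fields op=0x7a:7|rd=3:3|pad=0:22 → word f4c00000h → 00 00 c0 f4
2. jnz fields op=0x72:7|imm=-4:25 → word e5fffffch → fc ff ff e5
3. adi fields op=0x35:7|rd=2:3|imm=1509293:22 → word 6a9707adh → ad 07 97 6a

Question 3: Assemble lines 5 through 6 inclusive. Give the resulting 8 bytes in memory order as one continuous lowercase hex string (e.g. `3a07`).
0000b8310000a823

5. or fields op=0x18:7|rd=6:3|rs=7:3|pad=0:19 → word 31b80000h → 00 00 b8 31
6. store fields op=0x11:7|rd=6:3|rs=5:3|pad=0:19 → word 23a80000h → 00 00 a8 23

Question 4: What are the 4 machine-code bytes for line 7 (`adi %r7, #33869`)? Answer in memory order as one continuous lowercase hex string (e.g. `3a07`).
7. adi fields op=0x35:7|rd=7:3|imm=33869:22 → word 6bc0844dh → 4d 84 c0 6b

4d84c06b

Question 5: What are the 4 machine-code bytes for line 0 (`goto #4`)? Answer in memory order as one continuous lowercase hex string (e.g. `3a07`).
040000c8

0. goto fields op=0x64:7|imm=4:25 → word c8000004h → 04 00 00 c8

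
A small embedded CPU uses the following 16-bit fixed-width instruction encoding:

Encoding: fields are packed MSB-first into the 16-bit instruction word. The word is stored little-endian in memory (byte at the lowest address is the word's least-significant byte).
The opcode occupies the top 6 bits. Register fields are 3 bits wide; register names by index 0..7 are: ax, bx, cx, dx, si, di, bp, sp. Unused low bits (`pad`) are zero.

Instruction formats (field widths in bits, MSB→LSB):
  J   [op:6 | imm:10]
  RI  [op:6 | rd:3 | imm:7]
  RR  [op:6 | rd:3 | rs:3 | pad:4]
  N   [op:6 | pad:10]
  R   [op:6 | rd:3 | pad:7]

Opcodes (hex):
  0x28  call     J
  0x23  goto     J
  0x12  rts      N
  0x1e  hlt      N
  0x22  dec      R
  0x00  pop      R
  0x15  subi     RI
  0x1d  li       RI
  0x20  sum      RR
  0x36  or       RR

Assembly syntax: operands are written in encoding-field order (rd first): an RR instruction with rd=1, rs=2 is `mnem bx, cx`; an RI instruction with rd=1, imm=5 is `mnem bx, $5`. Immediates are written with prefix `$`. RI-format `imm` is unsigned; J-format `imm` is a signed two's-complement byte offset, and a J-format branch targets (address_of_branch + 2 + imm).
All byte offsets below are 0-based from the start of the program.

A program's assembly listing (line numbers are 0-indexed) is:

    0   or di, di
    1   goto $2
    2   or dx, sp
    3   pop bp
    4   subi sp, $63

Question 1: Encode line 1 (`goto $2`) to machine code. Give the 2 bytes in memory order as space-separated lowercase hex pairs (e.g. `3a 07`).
02 8c

1. goto fields op=0x23:6|imm=2:10 → word 8c02h → 02 8c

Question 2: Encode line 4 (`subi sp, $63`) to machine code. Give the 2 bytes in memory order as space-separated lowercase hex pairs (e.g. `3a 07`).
bf 57

4. subi fields op=0x15:6|rd=7:3|imm=63:7 → word 57bfh → bf 57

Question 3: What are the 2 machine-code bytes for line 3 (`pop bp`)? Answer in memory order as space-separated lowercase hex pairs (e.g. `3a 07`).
00 03

line 3 (pop): pack op=0x0:6|rd=6:3|pad=0:7 = 0x0300; little→ 00 03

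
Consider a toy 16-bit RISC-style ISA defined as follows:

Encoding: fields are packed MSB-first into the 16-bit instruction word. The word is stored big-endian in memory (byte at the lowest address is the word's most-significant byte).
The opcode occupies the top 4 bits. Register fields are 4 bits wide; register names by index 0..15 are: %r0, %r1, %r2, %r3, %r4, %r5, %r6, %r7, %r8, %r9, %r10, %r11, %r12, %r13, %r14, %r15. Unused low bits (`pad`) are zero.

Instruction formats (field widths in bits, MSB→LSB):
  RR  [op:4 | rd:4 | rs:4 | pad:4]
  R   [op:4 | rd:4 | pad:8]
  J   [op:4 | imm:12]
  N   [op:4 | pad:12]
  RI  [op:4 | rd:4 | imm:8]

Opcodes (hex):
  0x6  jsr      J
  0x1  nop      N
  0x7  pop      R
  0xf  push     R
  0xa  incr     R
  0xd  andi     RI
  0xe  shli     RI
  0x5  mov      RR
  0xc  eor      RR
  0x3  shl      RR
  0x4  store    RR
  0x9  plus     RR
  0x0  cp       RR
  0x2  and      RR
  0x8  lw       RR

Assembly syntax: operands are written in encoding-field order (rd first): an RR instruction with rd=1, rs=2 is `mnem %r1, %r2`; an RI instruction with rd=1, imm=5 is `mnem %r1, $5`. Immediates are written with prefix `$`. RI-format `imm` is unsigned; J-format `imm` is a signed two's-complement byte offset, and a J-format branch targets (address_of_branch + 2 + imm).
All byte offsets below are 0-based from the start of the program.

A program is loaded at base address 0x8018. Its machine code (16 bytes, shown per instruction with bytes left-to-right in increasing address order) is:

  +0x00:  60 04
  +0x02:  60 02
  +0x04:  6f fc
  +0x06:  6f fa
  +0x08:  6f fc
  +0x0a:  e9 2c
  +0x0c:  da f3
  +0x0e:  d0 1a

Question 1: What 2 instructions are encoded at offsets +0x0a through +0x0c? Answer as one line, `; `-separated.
off 0x0a: read e9 2c as big → 0xe92c
  op=0xe92c>>12=0xe ⇒ shli (RI)
  [11:8] rd=9 = %r9
  [7:0] imm=44 = $44
off 0x0c: read da f3 as big → 0xdaf3
  op=0xdaf3>>12=0xd ⇒ andi (RI)
  [11:8] rd=10 = %r10
  [7:0] imm=243 = $243

shli %r9, $44; andi %r10, $243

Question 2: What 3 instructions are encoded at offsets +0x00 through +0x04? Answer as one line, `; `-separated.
jsr $4; jsr $2; jsr $-4

+0x00: 60 04 ⇒ word 0x6004 (big)
  opcode bits[15:12]=0x6: jsr/J
  [11:0] imm=4 = $4
+0x02: 60 02 ⇒ word 0x6002 (big)
  opcode bits[15:12]=0x6: jsr/J
  [11:0] imm=2 = $2
+0x04: 6f fc ⇒ word 0x6ffc (big)
  opcode bits[15:12]=0x6: jsr/J
  [11:0] imm=4092 (s12→-4) = $-4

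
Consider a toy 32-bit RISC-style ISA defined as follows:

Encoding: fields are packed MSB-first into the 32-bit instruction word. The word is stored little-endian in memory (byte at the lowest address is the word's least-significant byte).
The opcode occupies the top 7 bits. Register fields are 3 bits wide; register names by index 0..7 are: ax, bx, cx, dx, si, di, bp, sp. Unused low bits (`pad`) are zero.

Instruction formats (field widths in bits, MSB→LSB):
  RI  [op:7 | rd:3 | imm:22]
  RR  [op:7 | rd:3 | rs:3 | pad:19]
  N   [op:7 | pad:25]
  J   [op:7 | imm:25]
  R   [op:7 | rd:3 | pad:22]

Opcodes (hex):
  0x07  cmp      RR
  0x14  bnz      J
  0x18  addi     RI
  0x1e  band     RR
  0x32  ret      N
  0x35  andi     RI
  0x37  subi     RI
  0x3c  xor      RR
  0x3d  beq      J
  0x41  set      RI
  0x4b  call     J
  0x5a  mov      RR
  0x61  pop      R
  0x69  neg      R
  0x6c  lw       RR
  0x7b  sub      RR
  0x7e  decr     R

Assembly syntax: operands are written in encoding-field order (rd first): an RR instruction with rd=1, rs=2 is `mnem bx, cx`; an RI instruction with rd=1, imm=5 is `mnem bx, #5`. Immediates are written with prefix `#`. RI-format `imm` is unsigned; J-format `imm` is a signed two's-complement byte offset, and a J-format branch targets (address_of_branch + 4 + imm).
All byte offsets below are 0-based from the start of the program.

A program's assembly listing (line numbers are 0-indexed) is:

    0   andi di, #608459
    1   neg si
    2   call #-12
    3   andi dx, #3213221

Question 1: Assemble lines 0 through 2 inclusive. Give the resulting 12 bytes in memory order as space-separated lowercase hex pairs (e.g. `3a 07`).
cb 48 49 6b 00 00 00 d3 f4 ff ff 97

L0: andi op=0x35:7|rd=5:3|imm=608459:22 ⇒ 0x6b4948cb ⇒ little cb 48 49 6b
L1: neg op=0x69:7|rd=4:3|pad=0:22 ⇒ 0xd3000000 ⇒ little 00 00 00 d3
L2: call op=0x4b:7|imm=-12:25 ⇒ 0x97fffff4 ⇒ little f4 ff ff 97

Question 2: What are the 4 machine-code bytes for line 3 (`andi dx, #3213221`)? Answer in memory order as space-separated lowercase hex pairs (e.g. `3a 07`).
a5 07 f1 6a

3. andi fields op=0x35:7|rd=3:3|imm=3213221:22 → word 6af107a5h → a5 07 f1 6a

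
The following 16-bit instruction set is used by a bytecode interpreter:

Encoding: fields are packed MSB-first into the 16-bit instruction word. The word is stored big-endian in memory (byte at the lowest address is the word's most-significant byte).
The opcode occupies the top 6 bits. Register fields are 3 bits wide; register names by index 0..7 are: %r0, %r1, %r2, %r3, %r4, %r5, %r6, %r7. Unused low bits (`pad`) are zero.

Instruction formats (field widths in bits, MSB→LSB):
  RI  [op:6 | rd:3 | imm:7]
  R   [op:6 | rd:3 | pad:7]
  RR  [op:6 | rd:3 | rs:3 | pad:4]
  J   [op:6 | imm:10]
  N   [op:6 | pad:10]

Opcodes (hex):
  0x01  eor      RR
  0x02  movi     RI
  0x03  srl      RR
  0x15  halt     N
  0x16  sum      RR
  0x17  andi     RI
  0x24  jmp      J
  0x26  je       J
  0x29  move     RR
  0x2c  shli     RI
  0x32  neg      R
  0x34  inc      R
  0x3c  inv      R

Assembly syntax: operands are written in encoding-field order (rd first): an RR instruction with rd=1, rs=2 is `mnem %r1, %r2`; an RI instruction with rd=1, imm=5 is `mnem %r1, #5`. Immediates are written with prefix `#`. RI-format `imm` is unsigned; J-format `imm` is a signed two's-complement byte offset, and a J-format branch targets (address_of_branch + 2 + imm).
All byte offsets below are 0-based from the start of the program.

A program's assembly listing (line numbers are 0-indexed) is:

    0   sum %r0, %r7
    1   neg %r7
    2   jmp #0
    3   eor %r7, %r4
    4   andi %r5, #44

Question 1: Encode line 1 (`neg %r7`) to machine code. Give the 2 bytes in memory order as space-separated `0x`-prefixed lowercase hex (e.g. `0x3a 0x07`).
0xcb 0x80

1. neg fields op=0x32:6|rd=7:3|pad=0:7 → word cb80h → cb 80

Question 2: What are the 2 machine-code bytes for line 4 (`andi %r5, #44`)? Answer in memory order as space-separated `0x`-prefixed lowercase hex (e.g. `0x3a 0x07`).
4. andi fields op=0x17:6|rd=5:3|imm=44:7 → word 5each → 5e ac

0x5e 0xac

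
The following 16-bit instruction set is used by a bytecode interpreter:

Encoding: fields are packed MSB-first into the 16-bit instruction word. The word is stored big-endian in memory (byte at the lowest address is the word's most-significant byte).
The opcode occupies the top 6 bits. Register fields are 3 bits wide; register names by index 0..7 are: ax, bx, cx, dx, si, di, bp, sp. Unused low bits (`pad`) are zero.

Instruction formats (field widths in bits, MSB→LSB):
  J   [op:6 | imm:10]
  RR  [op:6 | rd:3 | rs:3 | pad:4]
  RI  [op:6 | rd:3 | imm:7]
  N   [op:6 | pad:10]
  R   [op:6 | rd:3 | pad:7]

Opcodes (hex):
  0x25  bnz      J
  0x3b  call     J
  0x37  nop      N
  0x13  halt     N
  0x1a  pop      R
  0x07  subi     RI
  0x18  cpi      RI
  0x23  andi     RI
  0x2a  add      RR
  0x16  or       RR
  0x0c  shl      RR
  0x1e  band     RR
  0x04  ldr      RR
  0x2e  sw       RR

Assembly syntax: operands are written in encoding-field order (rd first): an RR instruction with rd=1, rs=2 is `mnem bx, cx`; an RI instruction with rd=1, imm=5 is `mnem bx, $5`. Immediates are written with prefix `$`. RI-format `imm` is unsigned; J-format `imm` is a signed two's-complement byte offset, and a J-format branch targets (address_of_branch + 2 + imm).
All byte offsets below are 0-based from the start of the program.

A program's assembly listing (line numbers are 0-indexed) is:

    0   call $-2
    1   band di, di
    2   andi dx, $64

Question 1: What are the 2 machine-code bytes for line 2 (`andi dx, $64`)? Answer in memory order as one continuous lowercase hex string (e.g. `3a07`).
8dc0

2. andi fields op=0x23:6|rd=3:3|imm=64:7 → word 8dc0h → 8d c0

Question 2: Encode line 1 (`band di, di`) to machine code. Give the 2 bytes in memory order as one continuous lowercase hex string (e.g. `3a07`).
7ad0

L1: band op=0x1e:6|rd=5:3|rs=5:3|pad=0:4 ⇒ 0x7ad0 ⇒ big 7a d0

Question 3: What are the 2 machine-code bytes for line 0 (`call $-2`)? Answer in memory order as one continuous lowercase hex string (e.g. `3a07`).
L0: call op=0x3b:6|imm=-2:10 ⇒ 0xeffe ⇒ big ef fe

effe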